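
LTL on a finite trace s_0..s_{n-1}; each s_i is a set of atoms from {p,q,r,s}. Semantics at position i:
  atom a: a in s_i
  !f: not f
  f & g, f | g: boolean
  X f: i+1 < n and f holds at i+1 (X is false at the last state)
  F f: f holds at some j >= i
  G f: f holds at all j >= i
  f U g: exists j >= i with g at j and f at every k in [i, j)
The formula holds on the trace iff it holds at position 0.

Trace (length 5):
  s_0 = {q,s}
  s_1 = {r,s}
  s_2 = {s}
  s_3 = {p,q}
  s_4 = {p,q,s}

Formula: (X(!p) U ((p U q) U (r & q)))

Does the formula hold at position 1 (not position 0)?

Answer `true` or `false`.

s_0={q,s}: (X(!p) U ((p U q) U (r & q)))=False X(!p)=True !p=True p=False ((p U q) U (r & q))=False (p U q)=True q=True (r & q)=False r=False
s_1={r,s}: (X(!p) U ((p U q) U (r & q)))=False X(!p)=True !p=True p=False ((p U q) U (r & q))=False (p U q)=False q=False (r & q)=False r=True
s_2={s}: (X(!p) U ((p U q) U (r & q)))=False X(!p)=False !p=True p=False ((p U q) U (r & q))=False (p U q)=False q=False (r & q)=False r=False
s_3={p,q}: (X(!p) U ((p U q) U (r & q)))=False X(!p)=False !p=False p=True ((p U q) U (r & q))=False (p U q)=True q=True (r & q)=False r=False
s_4={p,q,s}: (X(!p) U ((p U q) U (r & q)))=False X(!p)=False !p=False p=True ((p U q) U (r & q))=False (p U q)=True q=True (r & q)=False r=False
Evaluating at position 1: result = False

Answer: false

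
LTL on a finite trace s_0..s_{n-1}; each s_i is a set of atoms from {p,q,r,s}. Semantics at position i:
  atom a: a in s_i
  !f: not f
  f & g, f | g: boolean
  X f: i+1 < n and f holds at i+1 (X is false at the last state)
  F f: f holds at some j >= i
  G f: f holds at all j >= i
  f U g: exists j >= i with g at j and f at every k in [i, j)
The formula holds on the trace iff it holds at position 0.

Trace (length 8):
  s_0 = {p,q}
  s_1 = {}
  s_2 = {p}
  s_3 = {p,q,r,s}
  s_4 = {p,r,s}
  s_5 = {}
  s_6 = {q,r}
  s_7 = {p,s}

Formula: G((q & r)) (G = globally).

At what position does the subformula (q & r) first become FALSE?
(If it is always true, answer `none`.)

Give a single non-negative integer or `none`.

s_0={p,q}: (q & r)=False q=True r=False
s_1={}: (q & r)=False q=False r=False
s_2={p}: (q & r)=False q=False r=False
s_3={p,q,r,s}: (q & r)=True q=True r=True
s_4={p,r,s}: (q & r)=False q=False r=True
s_5={}: (q & r)=False q=False r=False
s_6={q,r}: (q & r)=True q=True r=True
s_7={p,s}: (q & r)=False q=False r=False
G((q & r)) holds globally = False
First violation at position 0.

Answer: 0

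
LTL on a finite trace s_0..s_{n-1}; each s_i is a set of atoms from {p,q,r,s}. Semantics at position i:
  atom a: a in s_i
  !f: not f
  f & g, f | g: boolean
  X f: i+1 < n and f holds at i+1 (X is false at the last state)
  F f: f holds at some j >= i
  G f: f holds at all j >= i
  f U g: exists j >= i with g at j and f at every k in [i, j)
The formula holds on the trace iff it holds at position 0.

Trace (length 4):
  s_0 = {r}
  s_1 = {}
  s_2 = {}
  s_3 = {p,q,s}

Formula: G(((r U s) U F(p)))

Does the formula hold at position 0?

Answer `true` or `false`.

s_0={r}: G(((r U s) U F(p)))=True ((r U s) U F(p))=True (r U s)=False r=True s=False F(p)=True p=False
s_1={}: G(((r U s) U F(p)))=True ((r U s) U F(p))=True (r U s)=False r=False s=False F(p)=True p=False
s_2={}: G(((r U s) U F(p)))=True ((r U s) U F(p))=True (r U s)=False r=False s=False F(p)=True p=False
s_3={p,q,s}: G(((r U s) U F(p)))=True ((r U s) U F(p))=True (r U s)=True r=False s=True F(p)=True p=True

Answer: true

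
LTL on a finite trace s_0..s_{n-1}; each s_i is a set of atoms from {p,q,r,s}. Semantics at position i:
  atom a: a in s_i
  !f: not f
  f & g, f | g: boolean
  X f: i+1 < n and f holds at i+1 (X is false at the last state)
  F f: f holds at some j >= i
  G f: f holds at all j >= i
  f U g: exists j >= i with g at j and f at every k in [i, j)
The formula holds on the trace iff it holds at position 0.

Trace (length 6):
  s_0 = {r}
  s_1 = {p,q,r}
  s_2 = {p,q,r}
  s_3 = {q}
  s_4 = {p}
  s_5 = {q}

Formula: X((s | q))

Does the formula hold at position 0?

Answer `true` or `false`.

Answer: true

Derivation:
s_0={r}: X((s | q))=True (s | q)=False s=False q=False
s_1={p,q,r}: X((s | q))=True (s | q)=True s=False q=True
s_2={p,q,r}: X((s | q))=True (s | q)=True s=False q=True
s_3={q}: X((s | q))=False (s | q)=True s=False q=True
s_4={p}: X((s | q))=True (s | q)=False s=False q=False
s_5={q}: X((s | q))=False (s | q)=True s=False q=True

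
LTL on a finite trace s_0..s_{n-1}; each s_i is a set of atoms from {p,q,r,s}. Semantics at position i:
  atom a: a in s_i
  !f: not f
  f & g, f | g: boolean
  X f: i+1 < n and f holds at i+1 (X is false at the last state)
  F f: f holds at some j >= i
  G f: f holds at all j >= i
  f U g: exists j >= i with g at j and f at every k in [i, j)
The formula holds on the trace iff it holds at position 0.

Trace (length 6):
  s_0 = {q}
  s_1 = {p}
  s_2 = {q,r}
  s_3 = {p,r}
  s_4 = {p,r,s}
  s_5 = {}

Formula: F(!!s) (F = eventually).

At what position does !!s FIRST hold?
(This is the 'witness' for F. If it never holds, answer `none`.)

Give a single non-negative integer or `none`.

Answer: 4

Derivation:
s_0={q}: !!s=False !s=True s=False
s_1={p}: !!s=False !s=True s=False
s_2={q,r}: !!s=False !s=True s=False
s_3={p,r}: !!s=False !s=True s=False
s_4={p,r,s}: !!s=True !s=False s=True
s_5={}: !!s=False !s=True s=False
F(!!s) holds; first witness at position 4.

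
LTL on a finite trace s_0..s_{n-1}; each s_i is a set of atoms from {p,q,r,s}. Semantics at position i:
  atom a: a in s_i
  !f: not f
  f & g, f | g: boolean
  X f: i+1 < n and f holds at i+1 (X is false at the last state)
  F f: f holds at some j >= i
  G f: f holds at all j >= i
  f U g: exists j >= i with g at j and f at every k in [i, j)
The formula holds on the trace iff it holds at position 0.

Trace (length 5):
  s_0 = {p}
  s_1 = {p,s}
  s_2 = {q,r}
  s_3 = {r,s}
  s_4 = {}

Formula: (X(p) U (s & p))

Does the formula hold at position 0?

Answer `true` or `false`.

s_0={p}: (X(p) U (s & p))=True X(p)=True p=True (s & p)=False s=False
s_1={p,s}: (X(p) U (s & p))=True X(p)=False p=True (s & p)=True s=True
s_2={q,r}: (X(p) U (s & p))=False X(p)=False p=False (s & p)=False s=False
s_3={r,s}: (X(p) U (s & p))=False X(p)=False p=False (s & p)=False s=True
s_4={}: (X(p) U (s & p))=False X(p)=False p=False (s & p)=False s=False

Answer: true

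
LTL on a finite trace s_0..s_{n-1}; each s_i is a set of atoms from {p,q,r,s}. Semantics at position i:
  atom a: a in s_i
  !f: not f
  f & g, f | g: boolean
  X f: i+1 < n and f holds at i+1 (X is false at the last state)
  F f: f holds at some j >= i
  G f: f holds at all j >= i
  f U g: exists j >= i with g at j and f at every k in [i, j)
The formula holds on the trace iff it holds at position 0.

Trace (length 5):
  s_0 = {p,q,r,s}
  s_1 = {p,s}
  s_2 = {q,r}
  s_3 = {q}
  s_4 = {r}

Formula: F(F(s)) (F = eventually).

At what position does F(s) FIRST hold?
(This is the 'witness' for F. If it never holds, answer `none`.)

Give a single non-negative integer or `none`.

Answer: 0

Derivation:
s_0={p,q,r,s}: F(s)=True s=True
s_1={p,s}: F(s)=True s=True
s_2={q,r}: F(s)=False s=False
s_3={q}: F(s)=False s=False
s_4={r}: F(s)=False s=False
F(F(s)) holds; first witness at position 0.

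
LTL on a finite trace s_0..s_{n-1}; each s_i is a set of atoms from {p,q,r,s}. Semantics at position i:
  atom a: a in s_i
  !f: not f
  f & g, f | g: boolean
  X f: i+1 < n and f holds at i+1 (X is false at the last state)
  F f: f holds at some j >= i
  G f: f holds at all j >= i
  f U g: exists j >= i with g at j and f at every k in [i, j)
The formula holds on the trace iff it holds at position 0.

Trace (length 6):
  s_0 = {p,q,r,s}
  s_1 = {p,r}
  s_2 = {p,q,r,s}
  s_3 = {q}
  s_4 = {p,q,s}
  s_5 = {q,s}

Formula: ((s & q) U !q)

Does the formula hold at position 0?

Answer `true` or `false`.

Answer: true

Derivation:
s_0={p,q,r,s}: ((s & q) U !q)=True (s & q)=True s=True q=True !q=False
s_1={p,r}: ((s & q) U !q)=True (s & q)=False s=False q=False !q=True
s_2={p,q,r,s}: ((s & q) U !q)=False (s & q)=True s=True q=True !q=False
s_3={q}: ((s & q) U !q)=False (s & q)=False s=False q=True !q=False
s_4={p,q,s}: ((s & q) U !q)=False (s & q)=True s=True q=True !q=False
s_5={q,s}: ((s & q) U !q)=False (s & q)=True s=True q=True !q=False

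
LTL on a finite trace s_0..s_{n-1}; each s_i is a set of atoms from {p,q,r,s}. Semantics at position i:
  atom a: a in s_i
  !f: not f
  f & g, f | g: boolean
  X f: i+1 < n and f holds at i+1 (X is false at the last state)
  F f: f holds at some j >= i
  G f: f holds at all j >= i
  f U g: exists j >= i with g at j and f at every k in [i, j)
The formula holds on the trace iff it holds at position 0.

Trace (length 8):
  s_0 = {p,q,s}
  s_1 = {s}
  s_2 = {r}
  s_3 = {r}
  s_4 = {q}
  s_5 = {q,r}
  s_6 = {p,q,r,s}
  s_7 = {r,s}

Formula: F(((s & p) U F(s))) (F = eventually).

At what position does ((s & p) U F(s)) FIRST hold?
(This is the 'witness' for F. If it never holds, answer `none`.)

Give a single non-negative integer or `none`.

s_0={p,q,s}: ((s & p) U F(s))=True (s & p)=True s=True p=True F(s)=True
s_1={s}: ((s & p) U F(s))=True (s & p)=False s=True p=False F(s)=True
s_2={r}: ((s & p) U F(s))=True (s & p)=False s=False p=False F(s)=True
s_3={r}: ((s & p) U F(s))=True (s & p)=False s=False p=False F(s)=True
s_4={q}: ((s & p) U F(s))=True (s & p)=False s=False p=False F(s)=True
s_5={q,r}: ((s & p) U F(s))=True (s & p)=False s=False p=False F(s)=True
s_6={p,q,r,s}: ((s & p) U F(s))=True (s & p)=True s=True p=True F(s)=True
s_7={r,s}: ((s & p) U F(s))=True (s & p)=False s=True p=False F(s)=True
F(((s & p) U F(s))) holds; first witness at position 0.

Answer: 0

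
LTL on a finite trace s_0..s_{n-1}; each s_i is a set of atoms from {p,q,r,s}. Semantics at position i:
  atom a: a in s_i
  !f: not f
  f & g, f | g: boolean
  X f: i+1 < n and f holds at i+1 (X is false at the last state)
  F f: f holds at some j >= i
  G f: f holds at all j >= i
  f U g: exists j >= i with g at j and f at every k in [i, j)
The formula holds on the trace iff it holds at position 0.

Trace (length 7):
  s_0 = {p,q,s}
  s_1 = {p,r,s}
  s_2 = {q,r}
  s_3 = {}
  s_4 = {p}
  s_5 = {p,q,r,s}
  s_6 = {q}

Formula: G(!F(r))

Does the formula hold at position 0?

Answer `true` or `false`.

Answer: false

Derivation:
s_0={p,q,s}: G(!F(r))=False !F(r)=False F(r)=True r=False
s_1={p,r,s}: G(!F(r))=False !F(r)=False F(r)=True r=True
s_2={q,r}: G(!F(r))=False !F(r)=False F(r)=True r=True
s_3={}: G(!F(r))=False !F(r)=False F(r)=True r=False
s_4={p}: G(!F(r))=False !F(r)=False F(r)=True r=False
s_5={p,q,r,s}: G(!F(r))=False !F(r)=False F(r)=True r=True
s_6={q}: G(!F(r))=True !F(r)=True F(r)=False r=False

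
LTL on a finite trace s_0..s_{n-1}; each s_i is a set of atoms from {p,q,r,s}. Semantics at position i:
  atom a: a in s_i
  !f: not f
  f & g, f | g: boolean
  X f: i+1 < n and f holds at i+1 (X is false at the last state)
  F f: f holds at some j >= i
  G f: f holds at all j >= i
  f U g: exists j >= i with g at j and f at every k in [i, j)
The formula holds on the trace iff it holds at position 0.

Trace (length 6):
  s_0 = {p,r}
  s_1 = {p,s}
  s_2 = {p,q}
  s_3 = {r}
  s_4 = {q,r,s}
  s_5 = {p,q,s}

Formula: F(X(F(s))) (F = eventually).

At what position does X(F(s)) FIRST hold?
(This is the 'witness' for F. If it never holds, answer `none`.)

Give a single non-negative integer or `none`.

Answer: 0

Derivation:
s_0={p,r}: X(F(s))=True F(s)=True s=False
s_1={p,s}: X(F(s))=True F(s)=True s=True
s_2={p,q}: X(F(s))=True F(s)=True s=False
s_3={r}: X(F(s))=True F(s)=True s=False
s_4={q,r,s}: X(F(s))=True F(s)=True s=True
s_5={p,q,s}: X(F(s))=False F(s)=True s=True
F(X(F(s))) holds; first witness at position 0.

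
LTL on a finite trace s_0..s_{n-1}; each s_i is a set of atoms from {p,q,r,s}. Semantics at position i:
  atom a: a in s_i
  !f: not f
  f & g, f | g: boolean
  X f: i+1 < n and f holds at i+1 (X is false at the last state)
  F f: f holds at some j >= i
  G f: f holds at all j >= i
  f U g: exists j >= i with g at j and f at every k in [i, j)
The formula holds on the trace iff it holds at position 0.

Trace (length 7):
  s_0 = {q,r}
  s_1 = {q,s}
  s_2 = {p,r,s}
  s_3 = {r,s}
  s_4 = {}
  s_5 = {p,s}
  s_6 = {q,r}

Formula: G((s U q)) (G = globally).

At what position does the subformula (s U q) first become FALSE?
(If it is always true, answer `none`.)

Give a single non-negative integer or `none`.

s_0={q,r}: (s U q)=True s=False q=True
s_1={q,s}: (s U q)=True s=True q=True
s_2={p,r,s}: (s U q)=False s=True q=False
s_3={r,s}: (s U q)=False s=True q=False
s_4={}: (s U q)=False s=False q=False
s_5={p,s}: (s U q)=True s=True q=False
s_6={q,r}: (s U q)=True s=False q=True
G((s U q)) holds globally = False
First violation at position 2.

Answer: 2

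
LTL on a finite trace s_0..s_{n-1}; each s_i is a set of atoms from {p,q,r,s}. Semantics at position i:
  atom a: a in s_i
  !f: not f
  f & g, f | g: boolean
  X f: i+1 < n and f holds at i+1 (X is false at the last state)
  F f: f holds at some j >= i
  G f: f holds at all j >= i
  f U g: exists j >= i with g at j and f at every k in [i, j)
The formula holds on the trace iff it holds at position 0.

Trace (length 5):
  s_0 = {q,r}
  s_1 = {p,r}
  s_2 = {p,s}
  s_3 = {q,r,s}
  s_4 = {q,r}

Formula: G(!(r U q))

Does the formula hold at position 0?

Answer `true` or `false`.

s_0={q,r}: G(!(r U q))=False !(r U q)=False (r U q)=True r=True q=True
s_1={p,r}: G(!(r U q))=False !(r U q)=True (r U q)=False r=True q=False
s_2={p,s}: G(!(r U q))=False !(r U q)=True (r U q)=False r=False q=False
s_3={q,r,s}: G(!(r U q))=False !(r U q)=False (r U q)=True r=True q=True
s_4={q,r}: G(!(r U q))=False !(r U q)=False (r U q)=True r=True q=True

Answer: false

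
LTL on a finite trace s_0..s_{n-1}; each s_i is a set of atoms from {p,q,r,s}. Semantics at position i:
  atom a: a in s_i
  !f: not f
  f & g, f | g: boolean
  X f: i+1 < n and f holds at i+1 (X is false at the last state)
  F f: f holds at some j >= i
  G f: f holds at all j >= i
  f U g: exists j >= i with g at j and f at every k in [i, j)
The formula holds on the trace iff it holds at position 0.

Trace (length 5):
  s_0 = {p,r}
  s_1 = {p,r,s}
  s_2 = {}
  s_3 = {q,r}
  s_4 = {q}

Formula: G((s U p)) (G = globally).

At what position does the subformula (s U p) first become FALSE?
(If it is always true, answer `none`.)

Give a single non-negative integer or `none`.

Answer: 2

Derivation:
s_0={p,r}: (s U p)=True s=False p=True
s_1={p,r,s}: (s U p)=True s=True p=True
s_2={}: (s U p)=False s=False p=False
s_3={q,r}: (s U p)=False s=False p=False
s_4={q}: (s U p)=False s=False p=False
G((s U p)) holds globally = False
First violation at position 2.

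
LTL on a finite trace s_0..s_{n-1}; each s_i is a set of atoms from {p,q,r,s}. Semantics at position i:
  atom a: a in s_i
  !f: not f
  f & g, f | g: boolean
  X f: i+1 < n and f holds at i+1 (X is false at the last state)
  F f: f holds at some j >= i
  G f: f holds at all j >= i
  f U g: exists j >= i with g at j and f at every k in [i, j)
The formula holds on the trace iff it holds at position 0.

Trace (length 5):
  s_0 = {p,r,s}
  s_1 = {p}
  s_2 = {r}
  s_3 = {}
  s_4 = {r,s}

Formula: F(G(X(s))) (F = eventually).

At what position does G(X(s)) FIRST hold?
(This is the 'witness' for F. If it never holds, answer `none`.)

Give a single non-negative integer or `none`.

s_0={p,r,s}: G(X(s))=False X(s)=False s=True
s_1={p}: G(X(s))=False X(s)=False s=False
s_2={r}: G(X(s))=False X(s)=False s=False
s_3={}: G(X(s))=False X(s)=True s=False
s_4={r,s}: G(X(s))=False X(s)=False s=True
F(G(X(s))) does not hold (no witness exists).

Answer: none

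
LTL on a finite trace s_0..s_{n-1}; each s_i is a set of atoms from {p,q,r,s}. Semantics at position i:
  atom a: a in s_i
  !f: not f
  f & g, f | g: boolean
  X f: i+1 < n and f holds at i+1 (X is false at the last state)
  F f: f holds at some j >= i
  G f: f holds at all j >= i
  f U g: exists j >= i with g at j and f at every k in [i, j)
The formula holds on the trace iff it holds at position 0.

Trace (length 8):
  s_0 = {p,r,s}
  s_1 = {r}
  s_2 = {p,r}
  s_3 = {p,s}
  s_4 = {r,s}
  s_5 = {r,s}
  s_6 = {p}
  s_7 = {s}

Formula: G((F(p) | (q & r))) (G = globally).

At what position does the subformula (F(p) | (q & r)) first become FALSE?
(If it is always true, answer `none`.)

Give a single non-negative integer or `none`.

Answer: 7

Derivation:
s_0={p,r,s}: (F(p) | (q & r))=True F(p)=True p=True (q & r)=False q=False r=True
s_1={r}: (F(p) | (q & r))=True F(p)=True p=False (q & r)=False q=False r=True
s_2={p,r}: (F(p) | (q & r))=True F(p)=True p=True (q & r)=False q=False r=True
s_3={p,s}: (F(p) | (q & r))=True F(p)=True p=True (q & r)=False q=False r=False
s_4={r,s}: (F(p) | (q & r))=True F(p)=True p=False (q & r)=False q=False r=True
s_5={r,s}: (F(p) | (q & r))=True F(p)=True p=False (q & r)=False q=False r=True
s_6={p}: (F(p) | (q & r))=True F(p)=True p=True (q & r)=False q=False r=False
s_7={s}: (F(p) | (q & r))=False F(p)=False p=False (q & r)=False q=False r=False
G((F(p) | (q & r))) holds globally = False
First violation at position 7.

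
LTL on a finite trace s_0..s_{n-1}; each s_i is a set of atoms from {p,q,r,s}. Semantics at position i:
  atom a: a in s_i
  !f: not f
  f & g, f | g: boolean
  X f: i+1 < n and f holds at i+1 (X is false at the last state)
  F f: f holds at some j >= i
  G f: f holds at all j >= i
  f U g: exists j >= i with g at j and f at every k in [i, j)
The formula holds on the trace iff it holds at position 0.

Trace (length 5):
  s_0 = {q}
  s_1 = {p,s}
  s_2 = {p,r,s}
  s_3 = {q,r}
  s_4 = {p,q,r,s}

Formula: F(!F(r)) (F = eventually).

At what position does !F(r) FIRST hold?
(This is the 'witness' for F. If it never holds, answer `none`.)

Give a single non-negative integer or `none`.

s_0={q}: !F(r)=False F(r)=True r=False
s_1={p,s}: !F(r)=False F(r)=True r=False
s_2={p,r,s}: !F(r)=False F(r)=True r=True
s_3={q,r}: !F(r)=False F(r)=True r=True
s_4={p,q,r,s}: !F(r)=False F(r)=True r=True
F(!F(r)) does not hold (no witness exists).

Answer: none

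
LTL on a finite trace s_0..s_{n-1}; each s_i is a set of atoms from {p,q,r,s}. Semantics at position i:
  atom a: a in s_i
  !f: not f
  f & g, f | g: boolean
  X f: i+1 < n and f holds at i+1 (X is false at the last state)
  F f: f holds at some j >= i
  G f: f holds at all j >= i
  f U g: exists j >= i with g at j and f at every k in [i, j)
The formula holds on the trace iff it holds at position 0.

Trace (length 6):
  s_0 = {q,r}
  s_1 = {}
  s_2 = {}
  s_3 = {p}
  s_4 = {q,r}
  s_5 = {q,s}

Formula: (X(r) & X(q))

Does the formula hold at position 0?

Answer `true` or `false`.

Answer: false

Derivation:
s_0={q,r}: (X(r) & X(q))=False X(r)=False r=True X(q)=False q=True
s_1={}: (X(r) & X(q))=False X(r)=False r=False X(q)=False q=False
s_2={}: (X(r) & X(q))=False X(r)=False r=False X(q)=False q=False
s_3={p}: (X(r) & X(q))=True X(r)=True r=False X(q)=True q=False
s_4={q,r}: (X(r) & X(q))=False X(r)=False r=True X(q)=True q=True
s_5={q,s}: (X(r) & X(q))=False X(r)=False r=False X(q)=False q=True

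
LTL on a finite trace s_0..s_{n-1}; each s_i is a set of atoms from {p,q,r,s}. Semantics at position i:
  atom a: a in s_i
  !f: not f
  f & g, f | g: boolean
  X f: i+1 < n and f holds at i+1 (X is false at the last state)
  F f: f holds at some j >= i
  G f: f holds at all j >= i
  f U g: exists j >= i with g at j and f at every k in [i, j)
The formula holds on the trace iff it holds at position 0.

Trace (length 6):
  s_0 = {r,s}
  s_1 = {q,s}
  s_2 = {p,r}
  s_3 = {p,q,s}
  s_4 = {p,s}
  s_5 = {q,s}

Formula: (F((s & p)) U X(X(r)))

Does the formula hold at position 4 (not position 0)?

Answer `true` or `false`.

Answer: false

Derivation:
s_0={r,s}: (F((s & p)) U X(X(r)))=True F((s & p))=True (s & p)=False s=True p=False X(X(r))=True X(r)=False r=True
s_1={q,s}: (F((s & p)) U X(X(r)))=False F((s & p))=True (s & p)=False s=True p=False X(X(r))=False X(r)=True r=False
s_2={p,r}: (F((s & p)) U X(X(r)))=False F((s & p))=True (s & p)=False s=False p=True X(X(r))=False X(r)=False r=True
s_3={p,q,s}: (F((s & p)) U X(X(r)))=False F((s & p))=True (s & p)=True s=True p=True X(X(r))=False X(r)=False r=False
s_4={p,s}: (F((s & p)) U X(X(r)))=False F((s & p))=True (s & p)=True s=True p=True X(X(r))=False X(r)=False r=False
s_5={q,s}: (F((s & p)) U X(X(r)))=False F((s & p))=False (s & p)=False s=True p=False X(X(r))=False X(r)=False r=False
Evaluating at position 4: result = False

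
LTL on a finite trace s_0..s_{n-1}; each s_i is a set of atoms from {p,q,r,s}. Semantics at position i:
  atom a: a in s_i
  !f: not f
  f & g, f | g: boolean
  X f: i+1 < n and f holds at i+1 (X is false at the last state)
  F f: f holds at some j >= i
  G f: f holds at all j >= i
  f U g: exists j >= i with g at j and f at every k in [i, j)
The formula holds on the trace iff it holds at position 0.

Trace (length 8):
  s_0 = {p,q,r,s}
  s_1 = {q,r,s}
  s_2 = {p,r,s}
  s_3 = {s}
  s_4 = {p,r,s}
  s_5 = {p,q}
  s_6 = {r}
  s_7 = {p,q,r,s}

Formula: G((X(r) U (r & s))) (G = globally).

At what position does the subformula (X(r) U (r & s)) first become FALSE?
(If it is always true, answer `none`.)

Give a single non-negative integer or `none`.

Answer: none

Derivation:
s_0={p,q,r,s}: (X(r) U (r & s))=True X(r)=True r=True (r & s)=True s=True
s_1={q,r,s}: (X(r) U (r & s))=True X(r)=True r=True (r & s)=True s=True
s_2={p,r,s}: (X(r) U (r & s))=True X(r)=False r=True (r & s)=True s=True
s_3={s}: (X(r) U (r & s))=True X(r)=True r=False (r & s)=False s=True
s_4={p,r,s}: (X(r) U (r & s))=True X(r)=False r=True (r & s)=True s=True
s_5={p,q}: (X(r) U (r & s))=True X(r)=True r=False (r & s)=False s=False
s_6={r}: (X(r) U (r & s))=True X(r)=True r=True (r & s)=False s=False
s_7={p,q,r,s}: (X(r) U (r & s))=True X(r)=False r=True (r & s)=True s=True
G((X(r) U (r & s))) holds globally = True
No violation — formula holds at every position.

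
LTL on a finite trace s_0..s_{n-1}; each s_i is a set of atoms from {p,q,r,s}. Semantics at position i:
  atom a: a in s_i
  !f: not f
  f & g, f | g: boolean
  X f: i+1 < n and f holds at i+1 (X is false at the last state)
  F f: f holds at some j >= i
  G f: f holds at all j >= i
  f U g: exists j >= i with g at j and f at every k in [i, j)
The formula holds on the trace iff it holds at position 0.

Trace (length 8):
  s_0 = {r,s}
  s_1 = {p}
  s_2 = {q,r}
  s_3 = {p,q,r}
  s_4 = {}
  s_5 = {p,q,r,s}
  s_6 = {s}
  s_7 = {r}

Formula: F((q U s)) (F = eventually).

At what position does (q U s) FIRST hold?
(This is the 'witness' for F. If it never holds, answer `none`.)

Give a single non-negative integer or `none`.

s_0={r,s}: (q U s)=True q=False s=True
s_1={p}: (q U s)=False q=False s=False
s_2={q,r}: (q U s)=False q=True s=False
s_3={p,q,r}: (q U s)=False q=True s=False
s_4={}: (q U s)=False q=False s=False
s_5={p,q,r,s}: (q U s)=True q=True s=True
s_6={s}: (q U s)=True q=False s=True
s_7={r}: (q U s)=False q=False s=False
F((q U s)) holds; first witness at position 0.

Answer: 0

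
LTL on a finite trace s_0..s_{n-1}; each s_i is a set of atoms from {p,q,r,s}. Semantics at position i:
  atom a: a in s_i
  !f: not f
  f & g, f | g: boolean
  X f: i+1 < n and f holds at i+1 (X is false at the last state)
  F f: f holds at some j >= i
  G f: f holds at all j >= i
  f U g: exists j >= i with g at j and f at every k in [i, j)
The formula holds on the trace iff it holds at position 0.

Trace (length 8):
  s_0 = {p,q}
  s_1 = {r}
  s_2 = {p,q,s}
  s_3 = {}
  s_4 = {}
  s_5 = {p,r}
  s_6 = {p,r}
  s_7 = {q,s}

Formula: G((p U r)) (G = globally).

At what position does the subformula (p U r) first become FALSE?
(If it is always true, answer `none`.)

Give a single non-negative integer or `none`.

s_0={p,q}: (p U r)=True p=True r=False
s_1={r}: (p U r)=True p=False r=True
s_2={p,q,s}: (p U r)=False p=True r=False
s_3={}: (p U r)=False p=False r=False
s_4={}: (p U r)=False p=False r=False
s_5={p,r}: (p U r)=True p=True r=True
s_6={p,r}: (p U r)=True p=True r=True
s_7={q,s}: (p U r)=False p=False r=False
G((p U r)) holds globally = False
First violation at position 2.

Answer: 2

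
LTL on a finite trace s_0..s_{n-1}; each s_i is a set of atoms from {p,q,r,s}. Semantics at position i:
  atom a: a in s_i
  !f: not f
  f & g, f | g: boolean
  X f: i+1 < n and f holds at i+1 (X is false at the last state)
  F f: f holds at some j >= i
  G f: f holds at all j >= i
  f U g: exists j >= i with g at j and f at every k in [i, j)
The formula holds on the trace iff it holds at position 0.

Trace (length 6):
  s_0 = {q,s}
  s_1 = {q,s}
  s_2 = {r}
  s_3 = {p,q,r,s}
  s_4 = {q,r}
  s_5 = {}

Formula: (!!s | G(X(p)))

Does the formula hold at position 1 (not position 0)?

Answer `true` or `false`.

Answer: true

Derivation:
s_0={q,s}: (!!s | G(X(p)))=True !!s=True !s=False s=True G(X(p))=False X(p)=False p=False
s_1={q,s}: (!!s | G(X(p)))=True !!s=True !s=False s=True G(X(p))=False X(p)=False p=False
s_2={r}: (!!s | G(X(p)))=False !!s=False !s=True s=False G(X(p))=False X(p)=True p=False
s_3={p,q,r,s}: (!!s | G(X(p)))=True !!s=True !s=False s=True G(X(p))=False X(p)=False p=True
s_4={q,r}: (!!s | G(X(p)))=False !!s=False !s=True s=False G(X(p))=False X(p)=False p=False
s_5={}: (!!s | G(X(p)))=False !!s=False !s=True s=False G(X(p))=False X(p)=False p=False
Evaluating at position 1: result = True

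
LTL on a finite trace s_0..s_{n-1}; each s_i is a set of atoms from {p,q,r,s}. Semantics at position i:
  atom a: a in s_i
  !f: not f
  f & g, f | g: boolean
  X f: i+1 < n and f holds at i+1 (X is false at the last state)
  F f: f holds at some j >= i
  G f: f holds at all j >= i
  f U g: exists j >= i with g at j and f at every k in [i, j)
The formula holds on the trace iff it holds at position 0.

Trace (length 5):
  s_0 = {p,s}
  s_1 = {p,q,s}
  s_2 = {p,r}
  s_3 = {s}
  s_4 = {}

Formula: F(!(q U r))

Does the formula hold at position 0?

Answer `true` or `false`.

s_0={p,s}: F(!(q U r))=True !(q U r)=True (q U r)=False q=False r=False
s_1={p,q,s}: F(!(q U r))=True !(q U r)=False (q U r)=True q=True r=False
s_2={p,r}: F(!(q U r))=True !(q U r)=False (q U r)=True q=False r=True
s_3={s}: F(!(q U r))=True !(q U r)=True (q U r)=False q=False r=False
s_4={}: F(!(q U r))=True !(q U r)=True (q U r)=False q=False r=False

Answer: true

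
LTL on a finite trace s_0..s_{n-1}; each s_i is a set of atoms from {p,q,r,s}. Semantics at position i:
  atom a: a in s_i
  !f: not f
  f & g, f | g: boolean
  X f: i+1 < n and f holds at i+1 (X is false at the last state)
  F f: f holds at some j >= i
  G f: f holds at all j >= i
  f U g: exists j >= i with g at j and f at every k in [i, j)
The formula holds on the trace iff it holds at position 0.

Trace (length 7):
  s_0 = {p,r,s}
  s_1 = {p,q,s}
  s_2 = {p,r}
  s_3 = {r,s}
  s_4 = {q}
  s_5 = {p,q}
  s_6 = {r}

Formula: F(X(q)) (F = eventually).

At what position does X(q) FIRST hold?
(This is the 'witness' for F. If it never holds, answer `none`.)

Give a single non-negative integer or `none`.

s_0={p,r,s}: X(q)=True q=False
s_1={p,q,s}: X(q)=False q=True
s_2={p,r}: X(q)=False q=False
s_3={r,s}: X(q)=True q=False
s_4={q}: X(q)=True q=True
s_5={p,q}: X(q)=False q=True
s_6={r}: X(q)=False q=False
F(X(q)) holds; first witness at position 0.

Answer: 0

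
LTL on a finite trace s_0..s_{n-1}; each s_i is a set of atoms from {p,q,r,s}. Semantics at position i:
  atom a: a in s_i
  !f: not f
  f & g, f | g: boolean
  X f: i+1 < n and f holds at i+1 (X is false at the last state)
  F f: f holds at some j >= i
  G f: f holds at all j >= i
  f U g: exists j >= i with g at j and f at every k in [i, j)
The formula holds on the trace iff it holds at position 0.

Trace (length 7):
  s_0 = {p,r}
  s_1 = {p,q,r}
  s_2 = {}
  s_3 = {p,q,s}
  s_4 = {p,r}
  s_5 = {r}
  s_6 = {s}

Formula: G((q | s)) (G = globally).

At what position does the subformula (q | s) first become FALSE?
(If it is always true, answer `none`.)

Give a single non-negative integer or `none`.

Answer: 0

Derivation:
s_0={p,r}: (q | s)=False q=False s=False
s_1={p,q,r}: (q | s)=True q=True s=False
s_2={}: (q | s)=False q=False s=False
s_3={p,q,s}: (q | s)=True q=True s=True
s_4={p,r}: (q | s)=False q=False s=False
s_5={r}: (q | s)=False q=False s=False
s_6={s}: (q | s)=True q=False s=True
G((q | s)) holds globally = False
First violation at position 0.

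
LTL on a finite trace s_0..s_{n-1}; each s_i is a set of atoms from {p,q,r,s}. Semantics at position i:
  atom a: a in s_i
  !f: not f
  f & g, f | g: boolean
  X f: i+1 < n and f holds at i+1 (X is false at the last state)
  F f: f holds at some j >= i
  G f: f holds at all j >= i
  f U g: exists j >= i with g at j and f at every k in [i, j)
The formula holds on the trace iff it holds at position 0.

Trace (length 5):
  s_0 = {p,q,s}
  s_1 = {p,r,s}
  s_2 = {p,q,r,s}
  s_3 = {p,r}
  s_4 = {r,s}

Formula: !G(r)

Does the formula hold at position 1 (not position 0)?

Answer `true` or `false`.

s_0={p,q,s}: !G(r)=True G(r)=False r=False
s_1={p,r,s}: !G(r)=False G(r)=True r=True
s_2={p,q,r,s}: !G(r)=False G(r)=True r=True
s_3={p,r}: !G(r)=False G(r)=True r=True
s_4={r,s}: !G(r)=False G(r)=True r=True
Evaluating at position 1: result = False

Answer: false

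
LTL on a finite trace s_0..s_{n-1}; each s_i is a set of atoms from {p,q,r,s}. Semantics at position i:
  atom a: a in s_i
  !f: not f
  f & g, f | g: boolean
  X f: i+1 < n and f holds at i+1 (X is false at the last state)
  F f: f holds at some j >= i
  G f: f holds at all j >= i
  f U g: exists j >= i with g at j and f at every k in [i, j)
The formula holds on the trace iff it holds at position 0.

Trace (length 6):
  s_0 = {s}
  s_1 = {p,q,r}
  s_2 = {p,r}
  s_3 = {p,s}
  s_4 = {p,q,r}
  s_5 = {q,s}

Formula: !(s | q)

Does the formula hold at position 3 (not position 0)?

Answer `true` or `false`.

Answer: false

Derivation:
s_0={s}: !(s | q)=False (s | q)=True s=True q=False
s_1={p,q,r}: !(s | q)=False (s | q)=True s=False q=True
s_2={p,r}: !(s | q)=True (s | q)=False s=False q=False
s_3={p,s}: !(s | q)=False (s | q)=True s=True q=False
s_4={p,q,r}: !(s | q)=False (s | q)=True s=False q=True
s_5={q,s}: !(s | q)=False (s | q)=True s=True q=True
Evaluating at position 3: result = False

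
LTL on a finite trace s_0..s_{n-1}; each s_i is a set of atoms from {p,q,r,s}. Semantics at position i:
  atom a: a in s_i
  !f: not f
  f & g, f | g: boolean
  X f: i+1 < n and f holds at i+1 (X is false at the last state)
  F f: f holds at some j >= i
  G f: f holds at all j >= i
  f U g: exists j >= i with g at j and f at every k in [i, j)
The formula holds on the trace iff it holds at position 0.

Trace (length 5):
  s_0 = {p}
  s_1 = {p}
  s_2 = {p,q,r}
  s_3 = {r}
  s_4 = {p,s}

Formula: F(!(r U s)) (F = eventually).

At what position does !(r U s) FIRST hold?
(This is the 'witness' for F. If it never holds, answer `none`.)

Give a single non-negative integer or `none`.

Answer: 0

Derivation:
s_0={p}: !(r U s)=True (r U s)=False r=False s=False
s_1={p}: !(r U s)=True (r U s)=False r=False s=False
s_2={p,q,r}: !(r U s)=False (r U s)=True r=True s=False
s_3={r}: !(r U s)=False (r U s)=True r=True s=False
s_4={p,s}: !(r U s)=False (r U s)=True r=False s=True
F(!(r U s)) holds; first witness at position 0.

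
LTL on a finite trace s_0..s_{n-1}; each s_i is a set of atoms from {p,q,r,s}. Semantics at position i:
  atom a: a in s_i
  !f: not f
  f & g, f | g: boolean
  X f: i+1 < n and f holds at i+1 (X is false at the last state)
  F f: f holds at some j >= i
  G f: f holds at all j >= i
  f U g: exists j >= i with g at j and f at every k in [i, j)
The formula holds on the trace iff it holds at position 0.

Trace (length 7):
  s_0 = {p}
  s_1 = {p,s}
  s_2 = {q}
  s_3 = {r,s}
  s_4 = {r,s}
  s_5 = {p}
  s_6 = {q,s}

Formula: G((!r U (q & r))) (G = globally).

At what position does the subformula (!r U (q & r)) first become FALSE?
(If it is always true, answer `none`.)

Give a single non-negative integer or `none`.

s_0={p}: (!r U (q & r))=False !r=True r=False (q & r)=False q=False
s_1={p,s}: (!r U (q & r))=False !r=True r=False (q & r)=False q=False
s_2={q}: (!r U (q & r))=False !r=True r=False (q & r)=False q=True
s_3={r,s}: (!r U (q & r))=False !r=False r=True (q & r)=False q=False
s_4={r,s}: (!r U (q & r))=False !r=False r=True (q & r)=False q=False
s_5={p}: (!r U (q & r))=False !r=True r=False (q & r)=False q=False
s_6={q,s}: (!r U (q & r))=False !r=True r=False (q & r)=False q=True
G((!r U (q & r))) holds globally = False
First violation at position 0.

Answer: 0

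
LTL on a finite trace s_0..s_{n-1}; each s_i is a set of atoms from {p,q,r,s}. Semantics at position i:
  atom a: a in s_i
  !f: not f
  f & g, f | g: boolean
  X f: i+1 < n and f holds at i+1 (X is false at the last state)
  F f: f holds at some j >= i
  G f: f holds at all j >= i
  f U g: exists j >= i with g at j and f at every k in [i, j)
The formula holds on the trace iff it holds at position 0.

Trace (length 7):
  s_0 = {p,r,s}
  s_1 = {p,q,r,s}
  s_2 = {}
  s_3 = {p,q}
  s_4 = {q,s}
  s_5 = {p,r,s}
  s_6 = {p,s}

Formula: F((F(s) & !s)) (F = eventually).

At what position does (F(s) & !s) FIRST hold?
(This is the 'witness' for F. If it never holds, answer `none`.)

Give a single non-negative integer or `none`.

Answer: 2

Derivation:
s_0={p,r,s}: (F(s) & !s)=False F(s)=True s=True !s=False
s_1={p,q,r,s}: (F(s) & !s)=False F(s)=True s=True !s=False
s_2={}: (F(s) & !s)=True F(s)=True s=False !s=True
s_3={p,q}: (F(s) & !s)=True F(s)=True s=False !s=True
s_4={q,s}: (F(s) & !s)=False F(s)=True s=True !s=False
s_5={p,r,s}: (F(s) & !s)=False F(s)=True s=True !s=False
s_6={p,s}: (F(s) & !s)=False F(s)=True s=True !s=False
F((F(s) & !s)) holds; first witness at position 2.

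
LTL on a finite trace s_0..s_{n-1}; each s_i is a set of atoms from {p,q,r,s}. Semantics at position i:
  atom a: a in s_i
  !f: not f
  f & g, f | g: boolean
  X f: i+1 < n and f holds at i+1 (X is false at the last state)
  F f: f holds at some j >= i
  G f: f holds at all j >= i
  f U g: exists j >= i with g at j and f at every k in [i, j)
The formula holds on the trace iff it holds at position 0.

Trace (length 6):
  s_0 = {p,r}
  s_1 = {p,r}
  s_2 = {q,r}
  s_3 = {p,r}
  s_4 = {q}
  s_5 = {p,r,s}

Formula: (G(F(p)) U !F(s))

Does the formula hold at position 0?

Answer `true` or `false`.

Answer: false

Derivation:
s_0={p,r}: (G(F(p)) U !F(s))=False G(F(p))=True F(p)=True p=True !F(s)=False F(s)=True s=False
s_1={p,r}: (G(F(p)) U !F(s))=False G(F(p))=True F(p)=True p=True !F(s)=False F(s)=True s=False
s_2={q,r}: (G(F(p)) U !F(s))=False G(F(p))=True F(p)=True p=False !F(s)=False F(s)=True s=False
s_3={p,r}: (G(F(p)) U !F(s))=False G(F(p))=True F(p)=True p=True !F(s)=False F(s)=True s=False
s_4={q}: (G(F(p)) U !F(s))=False G(F(p))=True F(p)=True p=False !F(s)=False F(s)=True s=False
s_5={p,r,s}: (G(F(p)) U !F(s))=False G(F(p))=True F(p)=True p=True !F(s)=False F(s)=True s=True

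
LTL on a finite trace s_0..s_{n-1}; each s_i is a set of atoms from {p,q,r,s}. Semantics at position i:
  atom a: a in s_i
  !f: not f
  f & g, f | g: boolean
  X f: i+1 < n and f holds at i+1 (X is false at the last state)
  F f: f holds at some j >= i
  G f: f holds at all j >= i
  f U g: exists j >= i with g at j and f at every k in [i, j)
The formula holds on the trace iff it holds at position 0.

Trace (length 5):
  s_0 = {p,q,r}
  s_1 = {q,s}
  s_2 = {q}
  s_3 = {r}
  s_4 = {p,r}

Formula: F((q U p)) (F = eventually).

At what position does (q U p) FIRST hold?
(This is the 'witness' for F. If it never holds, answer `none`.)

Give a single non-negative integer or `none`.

Answer: 0

Derivation:
s_0={p,q,r}: (q U p)=True q=True p=True
s_1={q,s}: (q U p)=False q=True p=False
s_2={q}: (q U p)=False q=True p=False
s_3={r}: (q U p)=False q=False p=False
s_4={p,r}: (q U p)=True q=False p=True
F((q U p)) holds; first witness at position 0.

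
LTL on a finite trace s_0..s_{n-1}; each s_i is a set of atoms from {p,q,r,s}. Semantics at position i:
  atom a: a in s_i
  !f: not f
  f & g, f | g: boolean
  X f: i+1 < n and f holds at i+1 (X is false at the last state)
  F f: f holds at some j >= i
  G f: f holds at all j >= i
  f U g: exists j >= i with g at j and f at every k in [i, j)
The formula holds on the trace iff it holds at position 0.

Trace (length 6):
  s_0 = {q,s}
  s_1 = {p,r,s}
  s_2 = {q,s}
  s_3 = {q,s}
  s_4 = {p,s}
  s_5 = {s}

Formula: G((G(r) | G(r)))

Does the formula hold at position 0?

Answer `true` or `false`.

Answer: false

Derivation:
s_0={q,s}: G((G(r) | G(r)))=False (G(r) | G(r))=False G(r)=False r=False
s_1={p,r,s}: G((G(r) | G(r)))=False (G(r) | G(r))=False G(r)=False r=True
s_2={q,s}: G((G(r) | G(r)))=False (G(r) | G(r))=False G(r)=False r=False
s_3={q,s}: G((G(r) | G(r)))=False (G(r) | G(r))=False G(r)=False r=False
s_4={p,s}: G((G(r) | G(r)))=False (G(r) | G(r))=False G(r)=False r=False
s_5={s}: G((G(r) | G(r)))=False (G(r) | G(r))=False G(r)=False r=False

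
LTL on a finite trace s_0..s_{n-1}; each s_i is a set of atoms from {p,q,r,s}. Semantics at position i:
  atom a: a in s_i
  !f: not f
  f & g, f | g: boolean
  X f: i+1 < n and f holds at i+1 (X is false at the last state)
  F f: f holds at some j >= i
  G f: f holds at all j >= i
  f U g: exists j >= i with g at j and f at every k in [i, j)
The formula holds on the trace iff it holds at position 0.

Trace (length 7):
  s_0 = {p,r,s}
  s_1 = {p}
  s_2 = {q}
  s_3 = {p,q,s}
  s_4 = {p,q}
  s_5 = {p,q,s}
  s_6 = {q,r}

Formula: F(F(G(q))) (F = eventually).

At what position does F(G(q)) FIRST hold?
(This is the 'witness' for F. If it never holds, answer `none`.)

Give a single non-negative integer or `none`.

s_0={p,r,s}: F(G(q))=True G(q)=False q=False
s_1={p}: F(G(q))=True G(q)=False q=False
s_2={q}: F(G(q))=True G(q)=True q=True
s_3={p,q,s}: F(G(q))=True G(q)=True q=True
s_4={p,q}: F(G(q))=True G(q)=True q=True
s_5={p,q,s}: F(G(q))=True G(q)=True q=True
s_6={q,r}: F(G(q))=True G(q)=True q=True
F(F(G(q))) holds; first witness at position 0.

Answer: 0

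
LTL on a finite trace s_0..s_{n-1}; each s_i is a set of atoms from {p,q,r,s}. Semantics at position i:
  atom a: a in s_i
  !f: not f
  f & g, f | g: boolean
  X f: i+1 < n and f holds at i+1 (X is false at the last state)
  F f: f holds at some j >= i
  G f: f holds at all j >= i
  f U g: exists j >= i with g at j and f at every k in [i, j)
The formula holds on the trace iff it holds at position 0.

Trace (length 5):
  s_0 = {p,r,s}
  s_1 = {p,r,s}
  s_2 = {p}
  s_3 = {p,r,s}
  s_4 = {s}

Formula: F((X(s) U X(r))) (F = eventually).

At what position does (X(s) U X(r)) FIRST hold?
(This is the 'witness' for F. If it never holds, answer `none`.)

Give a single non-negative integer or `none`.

Answer: 0

Derivation:
s_0={p,r,s}: (X(s) U X(r))=True X(s)=True s=True X(r)=True r=True
s_1={p,r,s}: (X(s) U X(r))=False X(s)=False s=True X(r)=False r=True
s_2={p}: (X(s) U X(r))=True X(s)=True s=False X(r)=True r=False
s_3={p,r,s}: (X(s) U X(r))=False X(s)=True s=True X(r)=False r=True
s_4={s}: (X(s) U X(r))=False X(s)=False s=True X(r)=False r=False
F((X(s) U X(r))) holds; first witness at position 0.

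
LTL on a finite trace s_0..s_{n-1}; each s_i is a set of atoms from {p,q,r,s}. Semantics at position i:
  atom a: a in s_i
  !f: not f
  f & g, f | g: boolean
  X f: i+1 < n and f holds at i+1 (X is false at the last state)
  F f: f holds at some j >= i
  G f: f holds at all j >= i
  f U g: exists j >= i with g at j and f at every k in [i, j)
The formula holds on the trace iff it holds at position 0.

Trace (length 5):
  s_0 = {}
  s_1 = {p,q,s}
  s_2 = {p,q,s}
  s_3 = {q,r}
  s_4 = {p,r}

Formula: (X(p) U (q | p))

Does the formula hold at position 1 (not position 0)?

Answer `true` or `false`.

s_0={}: (X(p) U (q | p))=True X(p)=True p=False (q | p)=False q=False
s_1={p,q,s}: (X(p) U (q | p))=True X(p)=True p=True (q | p)=True q=True
s_2={p,q,s}: (X(p) U (q | p))=True X(p)=False p=True (q | p)=True q=True
s_3={q,r}: (X(p) U (q | p))=True X(p)=True p=False (q | p)=True q=True
s_4={p,r}: (X(p) U (q | p))=True X(p)=False p=True (q | p)=True q=False
Evaluating at position 1: result = True

Answer: true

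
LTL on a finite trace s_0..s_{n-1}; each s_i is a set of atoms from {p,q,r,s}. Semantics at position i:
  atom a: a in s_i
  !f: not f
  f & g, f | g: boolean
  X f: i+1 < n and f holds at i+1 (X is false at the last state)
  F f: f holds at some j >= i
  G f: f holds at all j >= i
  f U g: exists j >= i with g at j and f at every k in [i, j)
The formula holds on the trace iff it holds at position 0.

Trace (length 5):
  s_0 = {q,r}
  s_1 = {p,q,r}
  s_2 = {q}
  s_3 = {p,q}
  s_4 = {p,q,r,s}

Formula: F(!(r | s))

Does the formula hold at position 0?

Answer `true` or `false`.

s_0={q,r}: F(!(r | s))=True !(r | s)=False (r | s)=True r=True s=False
s_1={p,q,r}: F(!(r | s))=True !(r | s)=False (r | s)=True r=True s=False
s_2={q}: F(!(r | s))=True !(r | s)=True (r | s)=False r=False s=False
s_3={p,q}: F(!(r | s))=True !(r | s)=True (r | s)=False r=False s=False
s_4={p,q,r,s}: F(!(r | s))=False !(r | s)=False (r | s)=True r=True s=True

Answer: true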